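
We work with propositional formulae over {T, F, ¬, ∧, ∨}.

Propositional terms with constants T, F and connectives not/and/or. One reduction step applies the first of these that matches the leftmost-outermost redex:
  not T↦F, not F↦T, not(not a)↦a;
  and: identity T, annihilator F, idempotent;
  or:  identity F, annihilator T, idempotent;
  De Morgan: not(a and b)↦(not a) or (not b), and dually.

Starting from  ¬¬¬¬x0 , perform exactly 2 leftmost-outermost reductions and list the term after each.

  start: ¬¬¬¬x0
  →1  ¬¬x0
  →2  x0

Answer: after 2 steps: x0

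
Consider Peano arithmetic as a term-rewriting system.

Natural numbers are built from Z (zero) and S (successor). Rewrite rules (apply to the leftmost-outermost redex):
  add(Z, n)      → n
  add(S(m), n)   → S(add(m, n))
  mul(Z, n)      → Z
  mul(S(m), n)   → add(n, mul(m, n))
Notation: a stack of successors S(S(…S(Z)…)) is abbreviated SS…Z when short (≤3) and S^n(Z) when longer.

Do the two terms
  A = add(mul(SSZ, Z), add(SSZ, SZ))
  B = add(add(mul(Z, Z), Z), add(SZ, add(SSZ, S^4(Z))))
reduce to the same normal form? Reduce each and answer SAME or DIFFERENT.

Term A:
  start: add(mul(SSZ, Z), add(SSZ, SZ))
  [1] add(add(Z, mul(SZ, Z)), add(SSZ, SZ))
  [2] add(mul(SZ, Z), add(SSZ, SZ))
  [3] add(add(Z, mul(Z, Z)), add(SSZ, SZ))
  [4] add(mul(Z, Z), add(SSZ, SZ))
  [5] add(Z, add(SSZ, SZ))
  [6] add(SSZ, SZ)
  [7] S(add(SZ, SZ))
  [8] S(S(add(Z, SZ)))
  [9] SSSZ

Term B:
  start: add(add(mul(Z, Z), Z), add(SZ, add(SSZ, S^4(Z))))
  [1] add(add(Z, Z), add(SZ, add(SSZ, S^4(Z))))
  [2] add(Z, add(SZ, add(SSZ, S^4(Z))))
  [3] add(SZ, add(SSZ, S^4(Z)))
  [4] S(add(Z, add(SSZ, S^4(Z))))
  [5] S(add(SSZ, S^4(Z)))
  [6] S(S(add(SZ, S^4(Z))))
  [7] S(S(S(add(Z, S^4(Z)))))
  [8] S^7(Z)

Answer: DIFFERENT — A ⇓ SSSZ, B ⇓ S^7(Z)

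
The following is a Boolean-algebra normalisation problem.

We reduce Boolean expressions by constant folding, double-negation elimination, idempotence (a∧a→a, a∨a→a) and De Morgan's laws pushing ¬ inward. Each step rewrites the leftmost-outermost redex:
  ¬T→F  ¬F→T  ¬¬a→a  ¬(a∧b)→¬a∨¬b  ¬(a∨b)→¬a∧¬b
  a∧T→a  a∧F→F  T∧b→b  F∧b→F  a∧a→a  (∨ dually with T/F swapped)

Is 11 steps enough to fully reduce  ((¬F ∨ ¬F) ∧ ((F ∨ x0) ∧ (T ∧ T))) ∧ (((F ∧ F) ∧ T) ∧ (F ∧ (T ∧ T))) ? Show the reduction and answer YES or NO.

Answer: YES — reaches normal form F in 10 ≤ 11 steps

Derivation:
  start: ((¬F ∨ ¬F) ∧ ((F ∨ x0) ∧ (T ∧ T))) ∧ (((F ∧ F) ∧ T) ∧ (F ∧ (T ∧ T)))
  step 1: (¬F ∧ ((F ∨ x0) ∧ (T ∧ T))) ∧ (((F ∧ F) ∧ T) ∧ (F ∧ (T ∧ T)))
  step 2: (T ∧ ((F ∨ x0) ∧ (T ∧ T))) ∧ (((F ∧ F) ∧ T) ∧ (F ∧ (T ∧ T)))
  step 3: ((F ∨ x0) ∧ (T ∧ T)) ∧ (((F ∧ F) ∧ T) ∧ (F ∧ (T ∧ T)))
  step 4: (x0 ∧ (T ∧ T)) ∧ (((F ∧ F) ∧ T) ∧ (F ∧ (T ∧ T)))
  step 5: (x0 ∧ T) ∧ (((F ∧ F) ∧ T) ∧ (F ∧ (T ∧ T)))
  step 6: x0 ∧ (((F ∧ F) ∧ T) ∧ (F ∧ (T ∧ T)))
  step 7: x0 ∧ ((F ∧ F) ∧ (F ∧ (T ∧ T)))
  step 8: x0 ∧ (F ∧ (F ∧ (T ∧ T)))
  step 9: x0 ∧ F
  step 10: F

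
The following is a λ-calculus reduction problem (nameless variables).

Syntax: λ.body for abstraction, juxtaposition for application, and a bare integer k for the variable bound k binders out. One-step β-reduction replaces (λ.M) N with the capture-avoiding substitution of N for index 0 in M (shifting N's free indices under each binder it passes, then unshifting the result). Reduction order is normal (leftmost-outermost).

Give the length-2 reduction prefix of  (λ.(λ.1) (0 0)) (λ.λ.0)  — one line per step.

  start: (λ.(λ.1) (0 0)) (λ.λ.0)
  step 1: (λ.λ.λ.0) ((λ.λ.0) (λ.λ.0))
  step 2: λ.λ.0

Answer: after 2 steps: λ.λ.0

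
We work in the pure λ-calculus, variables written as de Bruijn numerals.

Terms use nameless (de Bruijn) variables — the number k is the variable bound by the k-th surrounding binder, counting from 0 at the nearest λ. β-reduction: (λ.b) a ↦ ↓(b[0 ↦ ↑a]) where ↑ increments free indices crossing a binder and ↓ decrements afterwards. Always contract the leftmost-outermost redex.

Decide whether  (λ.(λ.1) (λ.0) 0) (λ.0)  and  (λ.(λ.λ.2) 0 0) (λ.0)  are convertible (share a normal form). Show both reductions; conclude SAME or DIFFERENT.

Term A:
  start: (λ.(λ.1) (λ.0) 0) (λ.0)
  [1] (λ.λ.0) (λ.0) (λ.0)
  [2] (λ.0) (λ.0)
  [3] λ.0

Term B:
  start: (λ.(λ.λ.2) 0 0) (λ.0)
  [1] (λ.λ.λ.0) (λ.0) (λ.0)
  [2] (λ.λ.0) (λ.0)
  [3] λ.0

Answer: SAME — A ⇓ λ.0, B ⇓ λ.0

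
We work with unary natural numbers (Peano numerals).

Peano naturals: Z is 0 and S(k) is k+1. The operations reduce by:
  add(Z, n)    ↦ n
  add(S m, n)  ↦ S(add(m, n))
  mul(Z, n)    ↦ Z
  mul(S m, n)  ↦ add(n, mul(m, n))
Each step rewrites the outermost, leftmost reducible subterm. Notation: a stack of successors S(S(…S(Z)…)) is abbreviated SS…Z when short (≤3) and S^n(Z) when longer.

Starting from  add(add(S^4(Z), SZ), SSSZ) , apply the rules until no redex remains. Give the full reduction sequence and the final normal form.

  start: add(add(S^4(Z), SZ), SSSZ)
  →1  add(S(add(SSSZ, SZ)), SSSZ)
  →2  S(add(add(SSSZ, SZ), SSSZ))
  →3  S(add(S(add(SSZ, SZ)), SSSZ))
  →4  S(S(add(add(SSZ, SZ), SSSZ)))
  →5  S(S(add(S(add(SZ, SZ)), SSSZ)))
  →6  S(S(S(add(add(SZ, SZ), SSSZ))))
  →7  S(S(S(add(S(add(Z, SZ)), SSSZ))))
  →8  S(S(S(S(add(add(Z, SZ), SSSZ)))))
  →9  S(S(S(S(add(SZ, SSSZ)))))
  →10  S(S(S(S(S(add(Z, SSSZ))))))
  →11  S^8(Z)

Answer: normal form = S^8(Z)  (in 11 steps)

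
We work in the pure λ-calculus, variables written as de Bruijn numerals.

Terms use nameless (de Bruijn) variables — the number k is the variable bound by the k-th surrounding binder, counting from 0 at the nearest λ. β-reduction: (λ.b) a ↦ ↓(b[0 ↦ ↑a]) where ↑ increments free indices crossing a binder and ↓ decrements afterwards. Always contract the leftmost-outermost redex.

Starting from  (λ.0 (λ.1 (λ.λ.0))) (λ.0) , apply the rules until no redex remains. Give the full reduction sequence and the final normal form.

Answer: normal form = λ.λ.λ.0  (in 3 steps)

Derivation:
  start: (λ.0 (λ.1 (λ.λ.0))) (λ.0)
  [1] (λ.0) (λ.(λ.0) (λ.λ.0))
  [2] λ.(λ.0) (λ.λ.0)
  [3] λ.λ.λ.0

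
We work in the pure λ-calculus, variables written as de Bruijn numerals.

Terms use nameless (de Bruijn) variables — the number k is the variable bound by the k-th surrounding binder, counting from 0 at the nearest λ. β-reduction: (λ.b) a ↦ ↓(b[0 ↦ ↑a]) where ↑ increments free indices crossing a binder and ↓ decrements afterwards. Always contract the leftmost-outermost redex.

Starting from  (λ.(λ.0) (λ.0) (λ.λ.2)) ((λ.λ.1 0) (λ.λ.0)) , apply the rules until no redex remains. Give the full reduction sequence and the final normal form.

  start: (λ.(λ.0) (λ.0) (λ.λ.2)) ((λ.λ.1 0) (λ.λ.0))
  [1] (λ.0) (λ.0) (λ.λ.(λ.λ.1 0) (λ.λ.0))
  [2] (λ.0) (λ.λ.(λ.λ.1 0) (λ.λ.0))
  [3] λ.λ.(λ.λ.1 0) (λ.λ.0)
  [4] λ.λ.λ.(λ.λ.0) 0
  [5] λ.λ.λ.λ.0

Answer: normal form = λ.λ.λ.λ.0  (in 5 steps)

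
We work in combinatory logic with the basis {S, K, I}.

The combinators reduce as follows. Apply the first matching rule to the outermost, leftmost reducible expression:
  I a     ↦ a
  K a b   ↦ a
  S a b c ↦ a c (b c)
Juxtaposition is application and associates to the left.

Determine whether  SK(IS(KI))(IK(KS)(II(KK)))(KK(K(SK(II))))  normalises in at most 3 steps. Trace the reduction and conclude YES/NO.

Answer: NO — after 3 steps the term is K(KS)(II(KK))(KK(K(SK(II)))), not yet normal

Derivation:
  start: SK(IS(KI))(IK(KS)(II(KK)))(KK(K(SK(II))))
  →1  K(IK(KS)(II(KK)))(IS(KI)(IK(KS)(II(KK))))(KK(K(SK(II))))
  →2  IK(KS)(II(KK))(KK(K(SK(II))))
  →3  K(KS)(II(KK))(KK(K(SK(II))))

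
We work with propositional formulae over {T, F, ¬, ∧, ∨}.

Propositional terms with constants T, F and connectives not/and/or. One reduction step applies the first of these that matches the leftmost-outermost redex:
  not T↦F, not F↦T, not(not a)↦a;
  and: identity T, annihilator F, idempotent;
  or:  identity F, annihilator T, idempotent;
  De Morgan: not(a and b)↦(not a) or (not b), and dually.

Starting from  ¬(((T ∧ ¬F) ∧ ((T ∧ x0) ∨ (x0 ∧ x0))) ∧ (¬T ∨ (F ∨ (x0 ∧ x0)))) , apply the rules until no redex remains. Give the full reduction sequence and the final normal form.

  start: ¬(((T ∧ ¬F) ∧ ((T ∧ x0) ∨ (x0 ∧ x0))) ∧ (¬T ∨ (F ∨ (x0 ∧ x0))))
  step 1: ¬((T ∧ ¬F) ∧ ((T ∧ x0) ∨ (x0 ∧ x0))) ∨ ¬(¬T ∨ (F ∨ (x0 ∧ x0)))
  step 2: (¬(T ∧ ¬F) ∨ ¬((T ∧ x0) ∨ (x0 ∧ x0))) ∨ ¬(¬T ∨ (F ∨ (x0 ∧ x0)))
  step 3: ((¬T ∨ ¬¬F) ∨ ¬((T ∧ x0) ∨ (x0 ∧ x0))) ∨ ¬(¬T ∨ (F ∨ (x0 ∧ x0)))
  step 4: ((F ∨ ¬¬F) ∨ ¬((T ∧ x0) ∨ (x0 ∧ x0))) ∨ ¬(¬T ∨ (F ∨ (x0 ∧ x0)))
  step 5: (¬¬F ∨ ¬((T ∧ x0) ∨ (x0 ∧ x0))) ∨ ¬(¬T ∨ (F ∨ (x0 ∧ x0)))
  step 6: (F ∨ ¬((T ∧ x0) ∨ (x0 ∧ x0))) ∨ ¬(¬T ∨ (F ∨ (x0 ∧ x0)))
  step 7: ¬((T ∧ x0) ∨ (x0 ∧ x0)) ∨ ¬(¬T ∨ (F ∨ (x0 ∧ x0)))
  step 8: (¬(T ∧ x0) ∧ ¬(x0 ∧ x0)) ∨ ¬(¬T ∨ (F ∨ (x0 ∧ x0)))
  step 9: ((¬T ∨ ¬x0) ∧ ¬(x0 ∧ x0)) ∨ ¬(¬T ∨ (F ∨ (x0 ∧ x0)))
  step 10: ((F ∨ ¬x0) ∧ ¬(x0 ∧ x0)) ∨ ¬(¬T ∨ (F ∨ (x0 ∧ x0)))
  step 11: (¬x0 ∧ ¬(x0 ∧ x0)) ∨ ¬(¬T ∨ (F ∨ (x0 ∧ x0)))
  step 12: (¬x0 ∧ (¬x0 ∨ ¬x0)) ∨ ¬(¬T ∨ (F ∨ (x0 ∧ x0)))
  step 13: (¬x0 ∧ ¬x0) ∨ ¬(¬T ∨ (F ∨ (x0 ∧ x0)))
  step 14: ¬x0 ∨ ¬(¬T ∨ (F ∨ (x0 ∧ x0)))
  step 15: ¬x0 ∨ (¬¬T ∧ ¬(F ∨ (x0 ∧ x0)))
  step 16: ¬x0 ∨ (T ∧ ¬(F ∨ (x0 ∧ x0)))
  step 17: ¬x0 ∨ ¬(F ∨ (x0 ∧ x0))
  step 18: ¬x0 ∨ (¬F ∧ ¬(x0 ∧ x0))
  step 19: ¬x0 ∨ (T ∧ ¬(x0 ∧ x0))
  step 20: ¬x0 ∨ ¬(x0 ∧ x0)
  step 21: ¬x0 ∨ (¬x0 ∨ ¬x0)
  step 22: ¬x0 ∨ ¬x0
  step 23: ¬x0

Answer: normal form = ¬x0  (in 23 steps)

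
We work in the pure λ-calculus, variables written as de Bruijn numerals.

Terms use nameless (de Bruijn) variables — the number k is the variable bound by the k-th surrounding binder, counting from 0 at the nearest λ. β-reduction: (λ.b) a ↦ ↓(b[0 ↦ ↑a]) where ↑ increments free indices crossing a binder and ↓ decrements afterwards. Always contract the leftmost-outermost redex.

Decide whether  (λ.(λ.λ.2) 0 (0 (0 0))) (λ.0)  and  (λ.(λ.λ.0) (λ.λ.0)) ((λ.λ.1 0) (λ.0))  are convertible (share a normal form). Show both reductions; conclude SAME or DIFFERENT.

Term A:
  start: (λ.(λ.λ.2) 0 (0 (0 0))) (λ.0)
  [1] (λ.λ.λ.0) (λ.0) ((λ.0) ((λ.0) (λ.0)))
  [2] (λ.λ.0) ((λ.0) ((λ.0) (λ.0)))
  [3] λ.0

Term B:
  start: (λ.(λ.λ.0) (λ.λ.0)) ((λ.λ.1 0) (λ.0))
  [1] (λ.λ.0) (λ.λ.0)
  [2] λ.0

Answer: SAME — A ⇓ λ.0, B ⇓ λ.0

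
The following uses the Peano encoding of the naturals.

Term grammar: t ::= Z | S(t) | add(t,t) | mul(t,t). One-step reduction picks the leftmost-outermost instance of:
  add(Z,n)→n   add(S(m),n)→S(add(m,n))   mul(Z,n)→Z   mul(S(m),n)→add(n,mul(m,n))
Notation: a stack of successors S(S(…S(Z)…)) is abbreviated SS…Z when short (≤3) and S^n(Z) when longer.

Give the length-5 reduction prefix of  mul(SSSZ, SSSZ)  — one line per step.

  start: mul(SSSZ, SSSZ)
  →1  add(SSSZ, mul(SSZ, SSSZ))
  →2  S(add(SSZ, mul(SSZ, SSSZ)))
  →3  S(S(add(SZ, mul(SSZ, SSSZ))))
  →4  S(S(S(add(Z, mul(SSZ, SSSZ)))))
  →5  S(S(S(mul(SSZ, SSSZ))))

Answer: after 5 steps: S(S(S(mul(SSZ, SSSZ))))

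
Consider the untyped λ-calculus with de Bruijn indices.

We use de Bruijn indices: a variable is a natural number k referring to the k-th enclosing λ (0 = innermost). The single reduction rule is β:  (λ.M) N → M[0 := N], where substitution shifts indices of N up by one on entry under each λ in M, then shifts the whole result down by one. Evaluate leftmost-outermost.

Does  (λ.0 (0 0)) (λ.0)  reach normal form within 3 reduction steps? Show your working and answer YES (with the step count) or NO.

Answer: YES — reaches normal form λ.0 in 3 ≤ 3 steps

Derivation:
  start: (λ.0 (0 0)) (λ.0)
  →1  (λ.0) ((λ.0) (λ.0))
  →2  (λ.0) (λ.0)
  →3  λ.0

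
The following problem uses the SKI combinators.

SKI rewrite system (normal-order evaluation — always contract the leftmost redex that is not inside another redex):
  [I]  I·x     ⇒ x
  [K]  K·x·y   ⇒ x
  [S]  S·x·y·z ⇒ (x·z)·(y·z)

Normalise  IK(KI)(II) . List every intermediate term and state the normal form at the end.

Answer: normal form = KI  (in 2 steps)

Reduction:
  start: IK(KI)(II)
  [1] K(KI)(II)
  [2] KI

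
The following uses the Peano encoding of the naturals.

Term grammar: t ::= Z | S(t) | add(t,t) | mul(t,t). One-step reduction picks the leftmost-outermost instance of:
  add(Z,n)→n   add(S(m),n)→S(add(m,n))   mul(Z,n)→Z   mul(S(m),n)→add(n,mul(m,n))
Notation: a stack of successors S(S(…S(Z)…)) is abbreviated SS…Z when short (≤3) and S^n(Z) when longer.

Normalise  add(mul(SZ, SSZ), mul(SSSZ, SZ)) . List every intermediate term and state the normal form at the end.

  start: add(mul(SZ, SSZ), mul(SSSZ, SZ))
  step 1: add(add(SSZ, mul(Z, SSZ)), mul(SSSZ, SZ))
  step 2: add(S(add(SZ, mul(Z, SSZ))), mul(SSSZ, SZ))
  step 3: S(add(add(SZ, mul(Z, SSZ)), mul(SSSZ, SZ)))
  step 4: S(add(S(add(Z, mul(Z, SSZ))), mul(SSSZ, SZ)))
  step 5: S(S(add(add(Z, mul(Z, SSZ)), mul(SSSZ, SZ))))
  step 6: S(S(add(mul(Z, SSZ), mul(SSSZ, SZ))))
  step 7: S(S(add(Z, mul(SSSZ, SZ))))
  step 8: S(S(mul(SSSZ, SZ)))
  step 9: S(S(add(SZ, mul(SSZ, SZ))))
  step 10: S(S(S(add(Z, mul(SSZ, SZ)))))
  step 11: S(S(S(mul(SSZ, SZ))))
  step 12: S(S(S(add(SZ, mul(SZ, SZ)))))
  step 13: S(S(S(S(add(Z, mul(SZ, SZ))))))
  step 14: S(S(S(S(mul(SZ, SZ)))))
  step 15: S(S(S(S(add(SZ, mul(Z, SZ))))))
  step 16: S(S(S(S(S(add(Z, mul(Z, SZ)))))))
  step 17: S(S(S(S(S(mul(Z, SZ))))))
  step 18: S^5(Z)

Answer: normal form = S^5(Z)  (in 18 steps)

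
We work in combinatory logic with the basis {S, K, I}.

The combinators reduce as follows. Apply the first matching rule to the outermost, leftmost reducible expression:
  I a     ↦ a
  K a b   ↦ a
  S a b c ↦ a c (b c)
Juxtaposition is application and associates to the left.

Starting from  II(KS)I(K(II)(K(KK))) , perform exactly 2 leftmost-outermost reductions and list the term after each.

Answer: after 2 steps: KSI(K(II)(K(KK)))

Working:
  start: II(KS)I(K(II)(K(KK)))
  step 1: I(KS)I(K(II)(K(KK)))
  step 2: KSI(K(II)(K(KK)))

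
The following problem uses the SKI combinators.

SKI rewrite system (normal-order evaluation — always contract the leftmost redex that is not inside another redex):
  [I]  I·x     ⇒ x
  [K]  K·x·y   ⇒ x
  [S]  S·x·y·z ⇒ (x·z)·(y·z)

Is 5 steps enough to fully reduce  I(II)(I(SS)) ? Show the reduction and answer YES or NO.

  start: I(II)(I(SS))
  [1] II(I(SS))
  [2] I(I(SS))
  [3] I(SS)
  [4] SS

Answer: YES — reaches normal form SS in 4 ≤ 5 steps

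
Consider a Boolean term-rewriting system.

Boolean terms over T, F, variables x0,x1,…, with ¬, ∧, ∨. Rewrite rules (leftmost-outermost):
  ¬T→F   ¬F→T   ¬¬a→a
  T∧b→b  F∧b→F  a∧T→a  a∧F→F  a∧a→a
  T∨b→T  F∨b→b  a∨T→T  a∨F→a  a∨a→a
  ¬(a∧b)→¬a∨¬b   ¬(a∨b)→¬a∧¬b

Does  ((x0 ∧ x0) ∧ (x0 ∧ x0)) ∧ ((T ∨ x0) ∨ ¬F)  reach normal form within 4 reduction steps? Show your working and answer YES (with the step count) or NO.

  start: ((x0 ∧ x0) ∧ (x0 ∧ x0)) ∧ ((T ∨ x0) ∨ ¬F)
  →1  (x0 ∧ x0) ∧ ((T ∨ x0) ∨ ¬F)
  →2  x0 ∧ ((T ∨ x0) ∨ ¬F)
  →3  x0 ∧ (T ∨ ¬F)
  →4  x0 ∧ T

Answer: NO — after 4 steps the term is x0 ∧ T, not yet normal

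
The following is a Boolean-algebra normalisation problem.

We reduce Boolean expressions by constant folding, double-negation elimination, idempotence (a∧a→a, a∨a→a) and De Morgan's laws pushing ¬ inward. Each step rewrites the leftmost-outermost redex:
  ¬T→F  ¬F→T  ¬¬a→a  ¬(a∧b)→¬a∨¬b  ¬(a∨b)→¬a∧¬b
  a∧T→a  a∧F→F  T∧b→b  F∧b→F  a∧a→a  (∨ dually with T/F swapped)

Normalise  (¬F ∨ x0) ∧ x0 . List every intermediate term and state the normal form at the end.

Answer: normal form = x0  (in 3 steps)

Working:
  start: (¬F ∨ x0) ∧ x0
  →1  (T ∨ x0) ∧ x0
  →2  T ∧ x0
  →3  x0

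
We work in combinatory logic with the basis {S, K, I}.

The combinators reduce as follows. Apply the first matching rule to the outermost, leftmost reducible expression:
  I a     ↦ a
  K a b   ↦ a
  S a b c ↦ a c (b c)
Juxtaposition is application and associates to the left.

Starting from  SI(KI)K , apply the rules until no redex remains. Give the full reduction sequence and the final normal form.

  start: SI(KI)K
  →1  IK(KIK)
  →2  K(KIK)
  →3  KI

Answer: normal form = KI  (in 3 steps)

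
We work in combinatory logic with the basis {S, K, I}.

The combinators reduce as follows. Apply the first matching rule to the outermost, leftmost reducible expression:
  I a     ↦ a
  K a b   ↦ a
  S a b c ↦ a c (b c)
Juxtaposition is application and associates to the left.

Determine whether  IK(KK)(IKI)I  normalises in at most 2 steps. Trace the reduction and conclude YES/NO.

Answer: NO — after 2 steps the term is KKI, not yet normal

Derivation:
  start: IK(KK)(IKI)I
  →1  K(KK)(IKI)I
  →2  KKI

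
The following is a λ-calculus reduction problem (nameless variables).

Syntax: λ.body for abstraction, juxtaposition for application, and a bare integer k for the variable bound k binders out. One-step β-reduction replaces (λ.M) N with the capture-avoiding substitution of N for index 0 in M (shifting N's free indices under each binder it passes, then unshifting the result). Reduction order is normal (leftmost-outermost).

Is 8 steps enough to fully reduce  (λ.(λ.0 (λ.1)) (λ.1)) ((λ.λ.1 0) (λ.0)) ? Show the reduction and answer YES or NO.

Answer: YES — reaches normal form λ.0 in 5 ≤ 8 steps

Reduction:
  start: (λ.(λ.0 (λ.1)) (λ.1)) ((λ.λ.1 0) (λ.0))
  [1] (λ.0 (λ.1)) (λ.(λ.λ.1 0) (λ.0))
  [2] (λ.(λ.λ.1 0) (λ.0)) (λ.λ.(λ.λ.1 0) (λ.0))
  [3] (λ.λ.1 0) (λ.0)
  [4] λ.(λ.0) 0
  [5] λ.0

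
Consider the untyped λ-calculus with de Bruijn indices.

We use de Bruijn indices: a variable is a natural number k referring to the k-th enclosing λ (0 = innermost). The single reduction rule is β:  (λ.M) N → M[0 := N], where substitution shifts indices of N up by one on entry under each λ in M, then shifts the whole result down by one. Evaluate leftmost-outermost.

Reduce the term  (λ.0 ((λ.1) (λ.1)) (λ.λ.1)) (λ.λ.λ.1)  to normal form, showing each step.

Answer: normal form = λ.λ.λ.1  (in 3 steps)

Working:
  start: (λ.0 ((λ.1) (λ.1)) (λ.λ.1)) (λ.λ.λ.1)
  step 1: (λ.λ.λ.1) ((λ.λ.λ.λ.1) (λ.λ.λ.λ.1)) (λ.λ.1)
  step 2: (λ.λ.1) (λ.λ.1)
  step 3: λ.λ.λ.1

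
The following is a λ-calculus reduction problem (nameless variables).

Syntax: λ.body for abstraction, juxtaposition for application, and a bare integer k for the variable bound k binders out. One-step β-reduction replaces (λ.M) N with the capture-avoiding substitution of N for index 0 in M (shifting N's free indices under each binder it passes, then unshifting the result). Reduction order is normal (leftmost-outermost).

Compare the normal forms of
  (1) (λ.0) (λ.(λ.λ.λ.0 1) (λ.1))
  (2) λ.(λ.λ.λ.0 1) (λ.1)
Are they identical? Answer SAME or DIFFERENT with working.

Answer: SAME — A ⇓ λ.λ.λ.0 1, B ⇓ λ.λ.λ.0 1

Derivation:
Term A:
  start: (λ.0) (λ.(λ.λ.λ.0 1) (λ.1))
  step 1: λ.(λ.λ.λ.0 1) (λ.1)
  step 2: λ.λ.λ.0 1

Term B:
  start: λ.(λ.λ.λ.0 1) (λ.1)
  step 1: λ.λ.λ.0 1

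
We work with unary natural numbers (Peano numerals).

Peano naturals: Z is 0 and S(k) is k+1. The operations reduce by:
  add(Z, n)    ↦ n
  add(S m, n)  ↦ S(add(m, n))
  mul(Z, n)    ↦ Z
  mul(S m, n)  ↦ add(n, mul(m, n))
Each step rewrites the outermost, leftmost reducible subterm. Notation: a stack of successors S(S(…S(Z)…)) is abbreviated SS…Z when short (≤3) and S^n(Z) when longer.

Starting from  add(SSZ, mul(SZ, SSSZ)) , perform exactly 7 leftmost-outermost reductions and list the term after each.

  start: add(SSZ, mul(SZ, SSSZ))
  step 1: S(add(SZ, mul(SZ, SSSZ)))
  step 2: S(S(add(Z, mul(SZ, SSSZ))))
  step 3: S(S(mul(SZ, SSSZ)))
  step 4: S(S(add(SSSZ, mul(Z, SSSZ))))
  step 5: S(S(S(add(SSZ, mul(Z, SSSZ)))))
  step 6: S(S(S(S(add(SZ, mul(Z, SSSZ))))))
  step 7: S(S(S(S(S(add(Z, mul(Z, SSSZ)))))))

Answer: after 7 steps: S(S(S(S(S(add(Z, mul(Z, SSSZ)))))))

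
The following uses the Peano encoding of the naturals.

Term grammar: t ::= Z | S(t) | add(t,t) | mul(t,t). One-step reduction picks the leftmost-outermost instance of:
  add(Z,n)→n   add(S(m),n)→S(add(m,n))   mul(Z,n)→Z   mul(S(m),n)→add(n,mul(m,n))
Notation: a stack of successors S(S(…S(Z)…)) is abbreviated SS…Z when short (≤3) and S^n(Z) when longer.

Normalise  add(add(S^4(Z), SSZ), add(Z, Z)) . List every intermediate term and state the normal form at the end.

  start: add(add(S^4(Z), SSZ), add(Z, Z))
  [1] add(S(add(SSSZ, SSZ)), add(Z, Z))
  [2] S(add(add(SSSZ, SSZ), add(Z, Z)))
  [3] S(add(S(add(SSZ, SSZ)), add(Z, Z)))
  [4] S(S(add(add(SSZ, SSZ), add(Z, Z))))
  [5] S(S(add(S(add(SZ, SSZ)), add(Z, Z))))
  [6] S(S(S(add(add(SZ, SSZ), add(Z, Z)))))
  [7] S(S(S(add(S(add(Z, SSZ)), add(Z, Z)))))
  [8] S(S(S(S(add(add(Z, SSZ), add(Z, Z))))))
  [9] S(S(S(S(add(SSZ, add(Z, Z))))))
  [10] S(S(S(S(S(add(SZ, add(Z, Z)))))))
  [11] S(S(S(S(S(S(add(Z, add(Z, Z))))))))
  [12] S(S(S(S(S(S(add(Z, Z)))))))
  [13] S^6(Z)

Answer: normal form = S^6(Z)  (in 13 steps)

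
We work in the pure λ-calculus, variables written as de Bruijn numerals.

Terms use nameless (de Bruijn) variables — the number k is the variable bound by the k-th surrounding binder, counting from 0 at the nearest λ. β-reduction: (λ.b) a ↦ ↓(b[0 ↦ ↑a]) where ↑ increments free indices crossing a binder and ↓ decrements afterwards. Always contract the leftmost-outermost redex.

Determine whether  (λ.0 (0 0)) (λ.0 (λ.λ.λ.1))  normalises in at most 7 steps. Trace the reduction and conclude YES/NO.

Answer: YES — reaches normal form λ.λ.λ.λ.1 in 6 ≤ 7 steps

Derivation:
  start: (λ.0 (0 0)) (λ.0 (λ.λ.λ.1))
  step 1: (λ.0 (λ.λ.λ.1)) ((λ.0 (λ.λ.λ.1)) (λ.0 (λ.λ.λ.1)))
  step 2: (λ.0 (λ.λ.λ.1)) (λ.0 (λ.λ.λ.1)) (λ.λ.λ.1)
  step 3: (λ.0 (λ.λ.λ.1)) (λ.λ.λ.1) (λ.λ.λ.1)
  step 4: (λ.λ.λ.1) (λ.λ.λ.1) (λ.λ.λ.1)
  step 5: (λ.λ.1) (λ.λ.λ.1)
  step 6: λ.λ.λ.λ.1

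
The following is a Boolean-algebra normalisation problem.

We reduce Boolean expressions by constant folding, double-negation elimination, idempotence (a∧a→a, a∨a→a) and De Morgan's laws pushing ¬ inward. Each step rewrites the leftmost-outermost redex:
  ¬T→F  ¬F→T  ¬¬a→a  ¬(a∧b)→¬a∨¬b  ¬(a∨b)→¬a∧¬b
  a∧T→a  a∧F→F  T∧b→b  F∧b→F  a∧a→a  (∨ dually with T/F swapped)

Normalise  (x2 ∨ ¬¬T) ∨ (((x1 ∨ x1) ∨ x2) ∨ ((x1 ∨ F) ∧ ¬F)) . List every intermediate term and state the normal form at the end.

Answer: normal form = T  (in 3 steps)

Reduction:
  start: (x2 ∨ ¬¬T) ∨ (((x1 ∨ x1) ∨ x2) ∨ ((x1 ∨ F) ∧ ¬F))
  →1  (x2 ∨ T) ∨ (((x1 ∨ x1) ∨ x2) ∨ ((x1 ∨ F) ∧ ¬F))
  →2  T ∨ (((x1 ∨ x1) ∨ x2) ∨ ((x1 ∨ F) ∧ ¬F))
  →3  T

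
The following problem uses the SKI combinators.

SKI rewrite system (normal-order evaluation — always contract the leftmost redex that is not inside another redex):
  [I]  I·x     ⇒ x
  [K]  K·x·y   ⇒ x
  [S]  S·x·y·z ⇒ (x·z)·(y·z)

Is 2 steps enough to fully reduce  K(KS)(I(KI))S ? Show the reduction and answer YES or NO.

Answer: YES — reaches normal form S in 2 ≤ 2 steps

Derivation:
  start: K(KS)(I(KI))S
  [1] KSS
  [2] S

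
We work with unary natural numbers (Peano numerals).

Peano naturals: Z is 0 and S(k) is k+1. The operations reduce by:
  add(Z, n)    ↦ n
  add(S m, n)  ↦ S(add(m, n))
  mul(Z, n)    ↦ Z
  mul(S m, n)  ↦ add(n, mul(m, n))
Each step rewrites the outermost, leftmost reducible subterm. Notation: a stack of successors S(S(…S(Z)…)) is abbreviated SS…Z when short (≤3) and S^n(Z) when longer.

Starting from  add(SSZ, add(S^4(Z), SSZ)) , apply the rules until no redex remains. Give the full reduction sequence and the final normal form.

  start: add(SSZ, add(S^4(Z), SSZ))
  step 1: S(add(SZ, add(S^4(Z), SSZ)))
  step 2: S(S(add(Z, add(S^4(Z), SSZ))))
  step 3: S(S(add(S^4(Z), SSZ)))
  step 4: S(S(S(add(SSSZ, SSZ))))
  step 5: S(S(S(S(add(SSZ, SSZ)))))
  step 6: S(S(S(S(S(add(SZ, SSZ))))))
  step 7: S(S(S(S(S(S(add(Z, SSZ)))))))
  step 8: S^8(Z)

Answer: normal form = S^8(Z)  (in 8 steps)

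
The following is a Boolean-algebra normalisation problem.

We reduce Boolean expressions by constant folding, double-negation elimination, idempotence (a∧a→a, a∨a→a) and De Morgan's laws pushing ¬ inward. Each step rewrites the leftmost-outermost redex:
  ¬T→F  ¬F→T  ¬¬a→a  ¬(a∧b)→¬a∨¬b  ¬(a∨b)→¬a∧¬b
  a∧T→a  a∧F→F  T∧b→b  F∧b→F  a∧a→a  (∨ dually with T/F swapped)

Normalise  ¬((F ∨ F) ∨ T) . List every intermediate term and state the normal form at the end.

Answer: normal form = F  (in 6 steps)

Working:
  start: ¬((F ∨ F) ∨ T)
  [1] ¬(F ∨ F) ∧ ¬T
  [2] (¬F ∧ ¬F) ∧ ¬T
  [3] ¬F ∧ ¬T
  [4] T ∧ ¬T
  [5] ¬T
  [6] F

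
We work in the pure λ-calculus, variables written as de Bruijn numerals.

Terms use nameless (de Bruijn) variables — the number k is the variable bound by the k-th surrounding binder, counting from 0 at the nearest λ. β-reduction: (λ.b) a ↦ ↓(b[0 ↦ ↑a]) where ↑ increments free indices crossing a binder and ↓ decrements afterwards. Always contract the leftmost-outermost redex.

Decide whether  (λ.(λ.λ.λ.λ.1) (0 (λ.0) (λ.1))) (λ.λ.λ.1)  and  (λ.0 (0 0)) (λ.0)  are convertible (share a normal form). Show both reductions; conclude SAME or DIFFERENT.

Answer: DIFFERENT — A ⇓ λ.λ.λ.1, B ⇓ λ.0

Reduction:
Term A:
  start: (λ.(λ.λ.λ.λ.1) (0 (λ.0) (λ.1))) (λ.λ.λ.1)
  →1  (λ.λ.λ.λ.1) ((λ.λ.λ.1) (λ.0) (λ.λ.λ.λ.1))
  →2  λ.λ.λ.1

Term B:
  start: (λ.0 (0 0)) (λ.0)
  →1  (λ.0) ((λ.0) (λ.0))
  →2  (λ.0) (λ.0)
  →3  λ.0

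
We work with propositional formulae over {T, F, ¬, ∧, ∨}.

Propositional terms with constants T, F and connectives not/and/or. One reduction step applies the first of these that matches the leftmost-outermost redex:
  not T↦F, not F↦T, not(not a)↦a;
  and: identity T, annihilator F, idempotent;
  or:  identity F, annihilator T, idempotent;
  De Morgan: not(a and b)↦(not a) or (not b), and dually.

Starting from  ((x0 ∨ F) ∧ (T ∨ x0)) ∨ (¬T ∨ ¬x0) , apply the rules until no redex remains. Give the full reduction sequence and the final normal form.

Answer: normal form = x0 ∨ ¬x0  (in 5 steps)

Working:
  start: ((x0 ∨ F) ∧ (T ∨ x0)) ∨ (¬T ∨ ¬x0)
  [1] (x0 ∧ (T ∨ x0)) ∨ (¬T ∨ ¬x0)
  [2] (x0 ∧ T) ∨ (¬T ∨ ¬x0)
  [3] x0 ∨ (¬T ∨ ¬x0)
  [4] x0 ∨ (F ∨ ¬x0)
  [5] x0 ∨ ¬x0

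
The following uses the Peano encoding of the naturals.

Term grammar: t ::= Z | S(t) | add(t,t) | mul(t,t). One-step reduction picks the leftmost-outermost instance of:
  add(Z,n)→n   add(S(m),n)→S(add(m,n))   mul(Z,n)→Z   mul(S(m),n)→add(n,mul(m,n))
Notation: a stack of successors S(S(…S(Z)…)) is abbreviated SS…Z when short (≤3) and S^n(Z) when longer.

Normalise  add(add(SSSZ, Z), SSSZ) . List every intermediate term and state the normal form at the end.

Answer: normal form = S^6(Z)  (in 8 steps)

Derivation:
  start: add(add(SSSZ, Z), SSSZ)
  →1  add(S(add(SSZ, Z)), SSSZ)
  →2  S(add(add(SSZ, Z), SSSZ))
  →3  S(add(S(add(SZ, Z)), SSSZ))
  →4  S(S(add(add(SZ, Z), SSSZ)))
  →5  S(S(add(S(add(Z, Z)), SSSZ)))
  →6  S(S(S(add(add(Z, Z), SSSZ))))
  →7  S(S(S(add(Z, SSSZ))))
  →8  S^6(Z)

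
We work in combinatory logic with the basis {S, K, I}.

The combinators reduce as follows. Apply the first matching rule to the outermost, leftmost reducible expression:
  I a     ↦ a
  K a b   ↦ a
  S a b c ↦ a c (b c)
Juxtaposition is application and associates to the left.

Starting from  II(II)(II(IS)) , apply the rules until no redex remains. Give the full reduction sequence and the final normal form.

  start: II(II)(II(IS))
  step 1: I(II)(II(IS))
  step 2: II(II(IS))
  step 3: I(II(IS))
  step 4: II(IS)
  step 5: I(IS)
  step 6: IS
  step 7: S

Answer: normal form = S  (in 7 steps)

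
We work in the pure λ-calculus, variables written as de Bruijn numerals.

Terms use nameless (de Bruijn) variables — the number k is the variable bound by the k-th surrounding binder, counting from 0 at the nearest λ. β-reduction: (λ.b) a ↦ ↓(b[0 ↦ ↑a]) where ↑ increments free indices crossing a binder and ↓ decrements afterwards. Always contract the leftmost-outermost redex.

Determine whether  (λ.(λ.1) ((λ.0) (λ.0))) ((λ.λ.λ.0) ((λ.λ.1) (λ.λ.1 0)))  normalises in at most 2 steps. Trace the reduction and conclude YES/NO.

  start: (λ.(λ.1) ((λ.0) (λ.0))) ((λ.λ.λ.0) ((λ.λ.1) (λ.λ.1 0)))
  [1] (λ.(λ.λ.λ.0) ((λ.λ.1) (λ.λ.1 0))) ((λ.0) (λ.0))
  [2] (λ.λ.λ.0) ((λ.λ.1) (λ.λ.1 0))

Answer: NO — after 2 steps the term is (λ.λ.λ.0) ((λ.λ.1) (λ.λ.1 0)), not yet normal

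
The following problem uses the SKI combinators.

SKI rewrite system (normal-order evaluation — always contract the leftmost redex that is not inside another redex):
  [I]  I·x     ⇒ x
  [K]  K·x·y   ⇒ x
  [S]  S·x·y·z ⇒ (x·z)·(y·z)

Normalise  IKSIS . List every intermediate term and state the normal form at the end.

  start: IKSIS
  →1  KSIS
  →2  SS

Answer: normal form = SS  (in 2 steps)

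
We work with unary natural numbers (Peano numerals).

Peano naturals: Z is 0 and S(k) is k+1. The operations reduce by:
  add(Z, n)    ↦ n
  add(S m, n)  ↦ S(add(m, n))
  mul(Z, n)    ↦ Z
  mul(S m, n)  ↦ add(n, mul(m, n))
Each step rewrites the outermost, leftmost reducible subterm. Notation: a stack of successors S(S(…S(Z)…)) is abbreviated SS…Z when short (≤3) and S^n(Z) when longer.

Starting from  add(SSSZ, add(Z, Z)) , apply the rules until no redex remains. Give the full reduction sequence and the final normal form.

  start: add(SSSZ, add(Z, Z))
  [1] S(add(SSZ, add(Z, Z)))
  [2] S(S(add(SZ, add(Z, Z))))
  [3] S(S(S(add(Z, add(Z, Z)))))
  [4] S(S(S(add(Z, Z))))
  [5] SSSZ

Answer: normal form = SSSZ  (in 5 steps)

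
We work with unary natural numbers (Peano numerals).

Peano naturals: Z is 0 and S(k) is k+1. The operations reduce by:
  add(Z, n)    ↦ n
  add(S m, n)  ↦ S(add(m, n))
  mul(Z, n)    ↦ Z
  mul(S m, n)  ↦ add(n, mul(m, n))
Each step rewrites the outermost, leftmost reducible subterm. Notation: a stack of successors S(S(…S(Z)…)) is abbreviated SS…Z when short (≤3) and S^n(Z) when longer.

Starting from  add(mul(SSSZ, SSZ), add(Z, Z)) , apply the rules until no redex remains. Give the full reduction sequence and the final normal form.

  start: add(mul(SSSZ, SSZ), add(Z, Z))
  step 1: add(add(SSZ, mul(SSZ, SSZ)), add(Z, Z))
  step 2: add(S(add(SZ, mul(SSZ, SSZ))), add(Z, Z))
  step 3: S(add(add(SZ, mul(SSZ, SSZ)), add(Z, Z)))
  step 4: S(add(S(add(Z, mul(SSZ, SSZ))), add(Z, Z)))
  step 5: S(S(add(add(Z, mul(SSZ, SSZ)), add(Z, Z))))
  step 6: S(S(add(mul(SSZ, SSZ), add(Z, Z))))
  step 7: S(S(add(add(SSZ, mul(SZ, SSZ)), add(Z, Z))))
  step 8: S(S(add(S(add(SZ, mul(SZ, SSZ))), add(Z, Z))))
  step 9: S(S(S(add(add(SZ, mul(SZ, SSZ)), add(Z, Z)))))
  step 10: S(S(S(add(S(add(Z, mul(SZ, SSZ))), add(Z, Z)))))
  step 11: S(S(S(S(add(add(Z, mul(SZ, SSZ)), add(Z, Z))))))
  step 12: S(S(S(S(add(mul(SZ, SSZ), add(Z, Z))))))
  step 13: S(S(S(S(add(add(SSZ, mul(Z, SSZ)), add(Z, Z))))))
  step 14: S(S(S(S(add(S(add(SZ, mul(Z, SSZ))), add(Z, Z))))))
  step 15: S(S(S(S(S(add(add(SZ, mul(Z, SSZ)), add(Z, Z)))))))
  step 16: S(S(S(S(S(add(S(add(Z, mul(Z, SSZ))), add(Z, Z)))))))
  step 17: S(S(S(S(S(S(add(add(Z, mul(Z, SSZ)), add(Z, Z))))))))
  step 18: S(S(S(S(S(S(add(mul(Z, SSZ), add(Z, Z))))))))
  step 19: S(S(S(S(S(S(add(Z, add(Z, Z))))))))
  step 20: S(S(S(S(S(S(add(Z, Z)))))))
  step 21: S^6(Z)

Answer: normal form = S^6(Z)  (in 21 steps)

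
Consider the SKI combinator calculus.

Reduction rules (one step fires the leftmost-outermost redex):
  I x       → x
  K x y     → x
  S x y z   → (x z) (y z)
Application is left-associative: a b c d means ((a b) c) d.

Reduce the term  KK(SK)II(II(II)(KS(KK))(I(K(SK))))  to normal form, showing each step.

  start: KK(SK)II(II(II)(KS(KK))(I(K(SK))))
  →1  KII(II(II)(KS(KK))(I(K(SK))))
  →2  I(II(II)(KS(KK))(I(K(SK))))
  →3  II(II)(KS(KK))(I(K(SK)))
  →4  I(II)(KS(KK))(I(K(SK)))
  →5  II(KS(KK))(I(K(SK)))
  →6  I(KS(KK))(I(K(SK)))
  →7  KS(KK)(I(K(SK)))
  →8  S(I(K(SK)))
  →9  S(K(SK))

Answer: normal form = S(K(SK))  (in 9 steps)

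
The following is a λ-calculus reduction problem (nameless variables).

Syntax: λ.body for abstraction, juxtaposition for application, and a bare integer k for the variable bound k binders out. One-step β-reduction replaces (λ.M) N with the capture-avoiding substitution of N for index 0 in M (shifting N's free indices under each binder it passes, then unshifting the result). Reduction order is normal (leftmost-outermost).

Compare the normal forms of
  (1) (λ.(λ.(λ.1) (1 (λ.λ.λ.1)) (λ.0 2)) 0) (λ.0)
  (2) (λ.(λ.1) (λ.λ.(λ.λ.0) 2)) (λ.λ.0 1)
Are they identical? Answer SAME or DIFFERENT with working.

Answer: DIFFERENT — A ⇓ λ.0 (λ.0), B ⇓ λ.λ.0 1

Reduction:
Term A:
  start: (λ.(λ.(λ.1) (1 (λ.λ.λ.1)) (λ.0 2)) 0) (λ.0)
  →1  (λ.(λ.1) ((λ.0) (λ.λ.λ.1)) (λ.0 (λ.0))) (λ.0)
  →2  (λ.λ.0) ((λ.0) (λ.λ.λ.1)) (λ.0 (λ.0))
  →3  (λ.0) (λ.0 (λ.0))
  →4  λ.0 (λ.0)

Term B:
  start: (λ.(λ.1) (λ.λ.(λ.λ.0) 2)) (λ.λ.0 1)
  →1  (λ.λ.λ.0 1) (λ.λ.(λ.λ.0) (λ.λ.0 1))
  →2  λ.λ.0 1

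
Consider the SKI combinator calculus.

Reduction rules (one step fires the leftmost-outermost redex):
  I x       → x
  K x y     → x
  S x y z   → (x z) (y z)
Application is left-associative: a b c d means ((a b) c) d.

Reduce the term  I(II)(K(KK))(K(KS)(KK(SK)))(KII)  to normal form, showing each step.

Answer: normal form = K  (in 5 steps)

Working:
  start: I(II)(K(KK))(K(KS)(KK(SK)))(KII)
  [1] II(K(KK))(K(KS)(KK(SK)))(KII)
  [2] I(K(KK))(K(KS)(KK(SK)))(KII)
  [3] K(KK)(K(KS)(KK(SK)))(KII)
  [4] KK(KII)
  [5] K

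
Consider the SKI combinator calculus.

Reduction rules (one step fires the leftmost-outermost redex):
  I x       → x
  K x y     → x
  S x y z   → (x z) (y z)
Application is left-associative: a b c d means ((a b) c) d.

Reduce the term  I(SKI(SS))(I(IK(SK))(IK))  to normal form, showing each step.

Answer: normal form = SS(SK)  (in 6 steps)

Reduction:
  start: I(SKI(SS))(I(IK(SK))(IK))
  [1] SKI(SS)(I(IK(SK))(IK))
  [2] K(SS)(I(SS))(I(IK(SK))(IK))
  [3] SS(I(IK(SK))(IK))
  [4] SS(IK(SK)(IK))
  [5] SS(K(SK)(IK))
  [6] SS(SK)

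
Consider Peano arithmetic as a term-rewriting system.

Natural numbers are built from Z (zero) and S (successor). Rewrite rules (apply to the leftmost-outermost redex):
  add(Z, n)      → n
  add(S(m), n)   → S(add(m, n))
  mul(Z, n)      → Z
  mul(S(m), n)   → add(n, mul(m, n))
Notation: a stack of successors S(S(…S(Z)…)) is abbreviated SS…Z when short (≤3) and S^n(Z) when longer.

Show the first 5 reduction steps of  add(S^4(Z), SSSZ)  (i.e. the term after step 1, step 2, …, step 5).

Answer: after 5 steps: S^7(Z)

Reduction:
  start: add(S^4(Z), SSSZ)
  [1] S(add(SSSZ, SSSZ))
  [2] S(S(add(SSZ, SSSZ)))
  [3] S(S(S(add(SZ, SSSZ))))
  [4] S(S(S(S(add(Z, SSSZ)))))
  [5] S^7(Z)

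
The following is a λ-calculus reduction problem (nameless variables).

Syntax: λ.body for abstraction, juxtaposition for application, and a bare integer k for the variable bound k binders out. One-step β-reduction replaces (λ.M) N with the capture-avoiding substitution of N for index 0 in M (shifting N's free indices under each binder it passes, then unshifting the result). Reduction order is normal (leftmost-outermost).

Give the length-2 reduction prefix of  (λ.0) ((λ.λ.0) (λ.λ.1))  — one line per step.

Answer: after 2 steps: λ.0

Derivation:
  start: (λ.0) ((λ.λ.0) (λ.λ.1))
  [1] (λ.λ.0) (λ.λ.1)
  [2] λ.0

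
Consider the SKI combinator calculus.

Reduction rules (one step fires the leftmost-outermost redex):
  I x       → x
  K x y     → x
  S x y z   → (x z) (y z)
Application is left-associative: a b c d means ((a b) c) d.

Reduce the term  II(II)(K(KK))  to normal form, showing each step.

Answer: normal form = K(KK)  (in 4 steps)

Derivation:
  start: II(II)(K(KK))
  →1  I(II)(K(KK))
  →2  II(K(KK))
  →3  I(K(KK))
  →4  K(KK)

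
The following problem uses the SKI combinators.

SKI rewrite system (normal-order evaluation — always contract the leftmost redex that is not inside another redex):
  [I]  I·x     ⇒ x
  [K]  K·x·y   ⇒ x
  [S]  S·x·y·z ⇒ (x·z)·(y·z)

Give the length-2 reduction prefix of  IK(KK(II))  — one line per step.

  start: IK(KK(II))
  →1  K(KK(II))
  →2  KK

Answer: after 2 steps: KK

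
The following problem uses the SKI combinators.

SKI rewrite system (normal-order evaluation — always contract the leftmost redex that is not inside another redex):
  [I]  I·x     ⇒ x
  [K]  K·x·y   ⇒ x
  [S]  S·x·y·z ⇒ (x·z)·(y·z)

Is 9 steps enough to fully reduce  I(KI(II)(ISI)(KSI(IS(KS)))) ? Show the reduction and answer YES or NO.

Answer: YES — reaches normal form SI(S(S(KS))) in 6 ≤ 9 steps

Reduction:
  start: I(KI(II)(ISI)(KSI(IS(KS))))
  [1] KI(II)(ISI)(KSI(IS(KS)))
  [2] I(ISI)(KSI(IS(KS)))
  [3] ISI(KSI(IS(KS)))
  [4] SI(KSI(IS(KS)))
  [5] SI(S(IS(KS)))
  [6] SI(S(S(KS)))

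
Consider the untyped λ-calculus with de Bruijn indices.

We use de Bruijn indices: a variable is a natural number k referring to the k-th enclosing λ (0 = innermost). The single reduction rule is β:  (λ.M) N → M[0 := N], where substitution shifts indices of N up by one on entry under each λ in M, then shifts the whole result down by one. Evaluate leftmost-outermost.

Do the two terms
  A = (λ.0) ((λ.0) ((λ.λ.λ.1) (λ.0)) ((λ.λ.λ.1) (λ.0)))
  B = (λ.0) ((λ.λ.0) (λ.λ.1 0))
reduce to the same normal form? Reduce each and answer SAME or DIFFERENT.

Answer: DIFFERENT — A ⇓ λ.λ.λ.1, B ⇓ λ.0

Working:
Term A:
  start: (λ.0) ((λ.0) ((λ.λ.λ.1) (λ.0)) ((λ.λ.λ.1) (λ.0)))
  [1] (λ.0) ((λ.λ.λ.1) (λ.0)) ((λ.λ.λ.1) (λ.0))
  [2] (λ.λ.λ.1) (λ.0) ((λ.λ.λ.1) (λ.0))
  [3] (λ.λ.1) ((λ.λ.λ.1) (λ.0))
  [4] λ.(λ.λ.λ.1) (λ.0)
  [5] λ.λ.λ.1

Term B:
  start: (λ.0) ((λ.λ.0) (λ.λ.1 0))
  [1] (λ.λ.0) (λ.λ.1 0)
  [2] λ.0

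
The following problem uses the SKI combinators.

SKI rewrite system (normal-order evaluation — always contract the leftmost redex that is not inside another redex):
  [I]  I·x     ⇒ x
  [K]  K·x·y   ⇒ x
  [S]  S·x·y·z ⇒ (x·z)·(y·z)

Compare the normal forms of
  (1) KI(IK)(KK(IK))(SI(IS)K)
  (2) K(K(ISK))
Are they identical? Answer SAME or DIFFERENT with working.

Answer: SAME — A ⇓ K(K(SK)), B ⇓ K(K(SK))

Reduction:
Term A:
  start: KI(IK)(KK(IK))(SI(IS)K)
  [1] I(KK(IK))(SI(IS)K)
  [2] KK(IK)(SI(IS)K)
  [3] K(SI(IS)K)
  [4] K(IK(ISK))
  [5] K(K(ISK))
  [6] K(K(SK))

Term B:
  start: K(K(ISK))
  [1] K(K(SK))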